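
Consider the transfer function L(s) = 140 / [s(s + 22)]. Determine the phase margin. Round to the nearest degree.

Gain crossover: |L(jω)| = 1 at ω ≈ 6.13 rad s⁻¹.
∠L(j6.13) = −90° − arctan(6.13/22) ≈ -105.57°
PM = 180° + (-105.57°) = 74.43°

74°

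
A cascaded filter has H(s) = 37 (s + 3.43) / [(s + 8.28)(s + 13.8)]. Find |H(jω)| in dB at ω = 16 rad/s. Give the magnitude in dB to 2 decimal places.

|j16 + 3.43| = √(16² + 3.43²) = 16.36
|j16 + 8.28| = √(16² + 8.28²) = 18.02
|j16 + 13.8| = √(16² + 13.8²) = 21.13
|H(j16)| = 37 × 16.36 / (18.02 × 21.13) = 1.5906
20 log₁₀(1.5906) = 4.031 dB

4.03 dB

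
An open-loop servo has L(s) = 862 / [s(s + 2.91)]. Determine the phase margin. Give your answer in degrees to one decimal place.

5.7°

Gain crossover: |L(jω)| = 1 at ω ≈ 29.3 rad/s.
∠L(j29.3) = −90° − arctan(29.3/2.91) ≈ -174.33°
PM = 180° + (-174.33°) = 5.67°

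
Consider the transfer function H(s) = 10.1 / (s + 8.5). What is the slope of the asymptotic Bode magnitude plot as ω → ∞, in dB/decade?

-20 dB/decade

With 0 zeros and 1 pole, the high-frequency asymptotic slope is 20 × (0 − 1) = -20 dB/decade.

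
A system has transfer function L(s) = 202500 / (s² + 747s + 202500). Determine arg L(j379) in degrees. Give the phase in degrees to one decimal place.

∠[(j379)² + 747(j379) + 202500] = ∠[58859 + j2.8311e+05] = 78.26°
∠L(j379) = −78.26° = -78.26°

-78.3°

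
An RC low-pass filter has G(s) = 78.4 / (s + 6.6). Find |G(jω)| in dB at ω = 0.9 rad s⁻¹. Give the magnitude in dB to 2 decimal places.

|j0.9 + 6.6| = √(0.9² + 6.6²) = 6.661
|G(j0.9)| = 78.4 / 6.661 = 11.77
20 log₁₀(11.77) = 21.415 dB

21.42 dB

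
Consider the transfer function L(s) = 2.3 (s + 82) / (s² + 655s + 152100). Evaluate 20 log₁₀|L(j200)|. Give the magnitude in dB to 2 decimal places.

|j200 + 82| = √(200² + 82²) = 216.2
|(j200)² + 655(j200) + 152100| = |1.121e+05 + j1.31e+05| = 1.724e+05
|L(j200)| = 2.3 × 216.2 / 1.724e+05 = 0.0028835
20 log₁₀(0.0028835) = -50.802 dB

-50.80 dB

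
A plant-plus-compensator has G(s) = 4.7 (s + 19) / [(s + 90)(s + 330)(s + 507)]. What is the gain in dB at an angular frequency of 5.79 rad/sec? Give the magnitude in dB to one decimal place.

-104.2 dB

|j5.79 + 19| = √(5.79² + 19²) = 19.86
|j5.79 + 90| = √(5.79² + 90²) = 90.19
|j5.79 + 330| = √(5.79² + 330²) = 330.1
|j5.79 + 507| = √(5.79² + 507²) = 507
|G(j5.79)| = 4.7 × 19.86 / (90.19 × 330.1 × 507) = 6.1855e-06
20 log₁₀(6.1855e-06) = -104.17 dB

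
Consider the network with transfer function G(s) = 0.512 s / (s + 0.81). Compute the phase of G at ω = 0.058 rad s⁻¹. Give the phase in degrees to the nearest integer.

∠(j0.058) = 90.00°
∠(j0.058 + 0.81) = arctan(0.058/0.81) = 4.10°
∠G(j0.058) = 90.00° − 4.10° = 85.90°

86 deg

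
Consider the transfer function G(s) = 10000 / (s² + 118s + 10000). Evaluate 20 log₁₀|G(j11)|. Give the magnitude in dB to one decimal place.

|(j11)² + 118(j11) + 10000| = |9879 + j1298| = 9964
|G(j11)| = 10000 / 9964 = 1.0036
20 log₁₀(1.0036) = 0.03 dB

0.0 dB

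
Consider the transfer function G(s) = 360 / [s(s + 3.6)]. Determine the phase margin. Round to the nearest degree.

Gain crossover: |G(jω)| = 1 at ω ≈ 18.8 rad/sec.
∠G(j18.8) = −90° − arctan(18.8/3.6) ≈ -169.16°
PM = 180° + (-169.16°) = 10.84°

11°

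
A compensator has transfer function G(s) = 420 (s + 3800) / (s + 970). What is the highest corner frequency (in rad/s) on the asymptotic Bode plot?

Break frequencies occur at each pole and zero magnitude: 970 rad/s, 3800 rad/s.
The highest is 3800 rad/s.

3800 rad/s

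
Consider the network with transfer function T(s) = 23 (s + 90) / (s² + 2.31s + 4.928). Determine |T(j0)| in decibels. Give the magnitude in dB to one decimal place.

T(0) = 23 × 90 / 4.928 = 420.05
20 log₁₀(420.05) = 52.47 dB

52.5 dB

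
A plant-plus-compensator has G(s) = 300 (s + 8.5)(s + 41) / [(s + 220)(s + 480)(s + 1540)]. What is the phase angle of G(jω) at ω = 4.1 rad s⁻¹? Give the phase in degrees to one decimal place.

29.8°

∠(j4.1 + 8.5) = arctan(4.1/8.5) = 25.75°
∠(j4.1 + 41) = arctan(4.1/41) = 5.71°
∠(j4.1 + 220) = arctan(4.1/220) = 1.07°
∠(j4.1 + 480) = arctan(4.1/480) = 0.49°
∠(j4.1 + 1540) = arctan(4.1/1540) = 0.15°
∠G(j4.1) = 25.75° + 5.71° − (1.07° + 0.49° + 0.15°) = 29.75°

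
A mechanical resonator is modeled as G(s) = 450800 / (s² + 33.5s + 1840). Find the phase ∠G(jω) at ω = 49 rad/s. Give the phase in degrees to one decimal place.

-108.9°

∠[(j49)² + 33.5(j49) + 1840] = ∠[-561 + j1641.5] = 108.87°
∠G(j49) = −108.87° = -108.87°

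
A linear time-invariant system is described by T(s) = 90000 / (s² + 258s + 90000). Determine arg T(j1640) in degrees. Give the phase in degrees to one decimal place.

∠[(j1640)² + 258(j1640) + 90000] = ∠[-2.5996e+06 + j4.2312e+05] = 170.76°
∠T(j1640) = −170.76° = -170.76°

-170.8 deg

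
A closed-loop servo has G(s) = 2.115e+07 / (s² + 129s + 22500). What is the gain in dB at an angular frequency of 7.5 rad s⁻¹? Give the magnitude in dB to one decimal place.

59.5 dB

|(j7.5)² + 129(j7.5) + 22500| = |22444 + j967.5| = 2.246e+04
|G(j7.5)| = 2.115e+07 / 2.246e+04 = 941.48
20 log₁₀(941.48) = 59.48 dB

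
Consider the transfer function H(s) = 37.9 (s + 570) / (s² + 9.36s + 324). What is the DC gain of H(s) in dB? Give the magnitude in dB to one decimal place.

36.5 dB

H(0) = 37.9 × 570 / 324 = 66.676
20 log₁₀(66.676) = 36.48 dB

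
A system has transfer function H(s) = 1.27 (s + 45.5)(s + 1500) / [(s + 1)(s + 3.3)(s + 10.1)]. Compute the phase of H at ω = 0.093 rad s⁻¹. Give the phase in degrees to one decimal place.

∠(j0.093 + 45.5) = arctan(0.093/45.5) = 0.12°
∠(j0.093 + 1500) = arctan(0.093/1500) = 0.00°
∠(j0.093 + 1) = arctan(0.093/1) = 5.31°
∠(j0.093 + 3.3) = arctan(0.093/3.3) = 1.61°
∠(j0.093 + 10.1) = arctan(0.093/10.1) = 0.53°
∠H(j0.093) = 0.12° + 0.00° − (5.31° + 1.61° + 0.53°) = -7.33°

-7.3 deg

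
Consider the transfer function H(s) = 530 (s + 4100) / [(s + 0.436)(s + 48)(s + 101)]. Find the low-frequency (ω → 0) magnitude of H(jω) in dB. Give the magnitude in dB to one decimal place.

H(0) = 530 × 4100 / (0.436 × 48 × 101) = 1028
20 log₁₀(1028) = 60.24 dB

60.2 dB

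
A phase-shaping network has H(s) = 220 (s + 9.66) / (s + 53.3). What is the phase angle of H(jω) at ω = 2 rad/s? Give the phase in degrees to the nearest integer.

∠(j2 + 9.66) = arctan(2/9.66) = 11.70°
∠(j2 + 53.3) = arctan(2/53.3) = 2.15°
∠H(j2) = 11.70° − 2.15° = 9.55°

10°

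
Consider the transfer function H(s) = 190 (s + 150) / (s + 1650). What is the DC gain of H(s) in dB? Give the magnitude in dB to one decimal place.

24.7 dB

H(0) = 190 × 150 / 1650 = 17.273
20 log₁₀(17.273) = 24.75 dB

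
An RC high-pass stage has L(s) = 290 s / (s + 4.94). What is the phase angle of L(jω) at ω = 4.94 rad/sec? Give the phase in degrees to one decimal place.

∠(j4.94) = 90.00°
∠(j4.94 + 4.94) = arctan(4.94/4.94) = 45.00°
∠L(j4.94) = 90.00° − 45.00° = 45.00°

45.0°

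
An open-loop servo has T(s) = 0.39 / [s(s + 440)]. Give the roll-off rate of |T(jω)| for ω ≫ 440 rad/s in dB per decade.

-40 dB/decade

With 0 zeros and 2 poles, the high-frequency asymptotic slope is 20 × (0 − 2) = -40 dB/decade.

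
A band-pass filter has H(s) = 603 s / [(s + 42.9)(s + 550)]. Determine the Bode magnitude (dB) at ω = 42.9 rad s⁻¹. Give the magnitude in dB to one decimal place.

-2.2 dB

|j42.9| = 42.9
|j42.9 + 42.9| = √(42.9² + 42.9²) = 60.67
|j42.9 + 550| = √(42.9² + 550²) = 551.7
|H(j42.9)| = 603 × 42.9 / (60.67 × 551.7) = 0.7729
20 log₁₀(0.7729) = -2.24 dB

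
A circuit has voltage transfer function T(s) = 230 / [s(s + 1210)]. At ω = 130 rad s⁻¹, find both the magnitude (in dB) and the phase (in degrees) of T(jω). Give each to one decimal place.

|T| = -56.7 dB, ∠T = -96.1°

|j130 + 1210| = √(130² + 1210²) = 1217
|j130| = 130
|T(j130)| = 230 / (1217 × 130) = 0.0014538
20 log₁₀(0.0014538) = -56.75 dB
∠(j130 + 1210) = arctan(130/1210) = 6.13°
∠(j130) = 90.00°
∠T(j130) = − (6.13° + 90.00°) = -96.13°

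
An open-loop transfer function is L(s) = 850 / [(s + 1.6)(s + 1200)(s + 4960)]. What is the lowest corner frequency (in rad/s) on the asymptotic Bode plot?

1.6 rad/s

Break frequencies occur at each pole and zero magnitude: 1.6 rad/s, 1200 rad/s, 4960 rad/s.
The lowest is 1.6 rad/s.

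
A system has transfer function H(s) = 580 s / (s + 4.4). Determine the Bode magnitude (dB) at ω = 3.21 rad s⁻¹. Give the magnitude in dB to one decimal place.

|j3.21| = 3.21
|j3.21 + 4.4| = √(3.21² + 4.4²) = 5.446
|H(j3.21)| = 580 × 3.21 / 5.446 = 341.84
20 log₁₀(341.84) = 50.68 dB

50.7 dB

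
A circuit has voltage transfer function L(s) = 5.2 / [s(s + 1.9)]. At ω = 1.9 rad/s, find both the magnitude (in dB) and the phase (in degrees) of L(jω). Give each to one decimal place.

|j1.9 + 1.9| = √(1.9² + 1.9²) = 2.687
|j1.9| = 1.9
|L(j1.9)| = 5.2 / (2.687 × 1.9) = 1.0185
20 log₁₀(1.0185) = 0.16 dB
∠(j1.9 + 1.9) = arctan(1.9/1.9) = 45.00°
∠(j1.9) = 90.00°
∠L(j1.9) = − (45.00° + 90.00°) = -135.00°

|L| = 0.2 dB, ∠L = -135.0°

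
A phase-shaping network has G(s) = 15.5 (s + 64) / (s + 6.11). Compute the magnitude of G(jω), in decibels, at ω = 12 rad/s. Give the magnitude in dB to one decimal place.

37.5 dB

|j12 + 64| = √(12² + 64²) = 65.12
|j12 + 6.11| = √(12² + 6.11²) = 13.47
|G(j12)| = 15.5 × 65.12 / 13.47 = 74.951
20 log₁₀(74.951) = 37.50 dB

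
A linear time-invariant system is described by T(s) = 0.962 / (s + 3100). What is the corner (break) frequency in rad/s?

3100 rad/s

The single real pole at s = −3100 gives a corner at ω = 3100 rad/s.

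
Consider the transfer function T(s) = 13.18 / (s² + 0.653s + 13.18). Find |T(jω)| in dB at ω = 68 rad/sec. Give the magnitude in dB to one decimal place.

-50.9 dB

|(j68)² + 0.653(j68) + 13.18| = |-4610.8 + j44.404| = 4611
|T(j68)| = 13.18 / 4611 = 0.0028584
20 log₁₀(0.0028584) = -50.88 dB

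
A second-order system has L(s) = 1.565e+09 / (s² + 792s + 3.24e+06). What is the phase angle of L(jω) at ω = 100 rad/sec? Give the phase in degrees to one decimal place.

-1.4°

∠[(j100)² + 792(j100) + 3.24e+06] = ∠[3.23e+06 + j79200] = 1.40°
∠L(j100) = −1.40° = -1.40°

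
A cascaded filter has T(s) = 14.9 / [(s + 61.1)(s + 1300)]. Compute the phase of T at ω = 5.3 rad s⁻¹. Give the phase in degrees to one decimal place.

-5.2°

∠(j5.3 + 61.1) = arctan(5.3/61.1) = 4.96°
∠(j5.3 + 1300) = arctan(5.3/1300) = 0.23°
∠T(j5.3) = − (4.96° + 0.23°) = -5.19°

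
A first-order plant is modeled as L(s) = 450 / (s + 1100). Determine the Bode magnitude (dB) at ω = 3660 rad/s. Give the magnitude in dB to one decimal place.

|j3660 + 1100| = √(3660² + 1100²) = 3822
|L(j3660)| = 450 / 3822 = 0.11775
20 log₁₀(0.11775) = -18.58 dB

-18.6 dB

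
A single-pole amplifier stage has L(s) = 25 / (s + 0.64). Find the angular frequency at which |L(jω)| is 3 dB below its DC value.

For a single-pole low-pass, the −3 dB point is at the pole: ω = 0.64 rad s⁻¹.

0.64 rad s⁻¹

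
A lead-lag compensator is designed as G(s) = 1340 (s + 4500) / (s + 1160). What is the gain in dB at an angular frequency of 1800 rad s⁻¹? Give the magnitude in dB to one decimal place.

|j1800 + 4500| = √(1800² + 4500²) = 4847
|j1800 + 1160| = √(1800² + 1160²) = 2141
|G(j1800)| = 1340 × 4847 / 2141 = 3032.8
20 log₁₀(3032.8) = 69.64 dB

69.6 dB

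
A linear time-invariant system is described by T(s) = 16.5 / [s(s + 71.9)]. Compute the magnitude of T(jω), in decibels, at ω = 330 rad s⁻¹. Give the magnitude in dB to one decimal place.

-76.6 dB

|j330 + 71.9| = √(330² + 71.9²) = 337.7
|j330| = 330
|T(j330)| = 16.5 / (337.7 × 330) = 0.00014804
20 log₁₀(0.00014804) = -76.59 dB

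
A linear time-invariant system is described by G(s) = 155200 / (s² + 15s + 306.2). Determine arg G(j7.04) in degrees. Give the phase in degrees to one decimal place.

∠[(j7.04)² + 15(j7.04) + 306.2] = ∠[256.64 + j105.6] = 22.37°
∠G(j7.04) = −22.37° = -22.37°

-22.4°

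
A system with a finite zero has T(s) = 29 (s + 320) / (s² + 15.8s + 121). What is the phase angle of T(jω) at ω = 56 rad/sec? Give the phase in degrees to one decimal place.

-153.7 deg

∠(j56 + 320) = arctan(56/320) = 9.93°
∠[(j56)² + 15.8(j56) + 121] = ∠[-3015 + j884.8] = 163.64°
∠T(j56) = 9.93° − 163.64° = -153.72°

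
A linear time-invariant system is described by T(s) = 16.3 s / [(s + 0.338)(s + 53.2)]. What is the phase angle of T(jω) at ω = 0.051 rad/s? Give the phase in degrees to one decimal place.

81.4 deg

∠(j0.051) = 90.00°
∠(j0.051 + 0.338) = arctan(0.051/0.338) = 8.58°
∠(j0.051 + 53.2) = arctan(0.051/53.2) = 0.05°
∠T(j0.051) = 90.00° − (8.58° + 0.05°) = 81.36°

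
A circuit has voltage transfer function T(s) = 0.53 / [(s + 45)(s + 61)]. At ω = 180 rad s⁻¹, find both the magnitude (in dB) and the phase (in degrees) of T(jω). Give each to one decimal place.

|T| = -96.5 dB, ∠T = -147.2°

|j180 + 45| = √(180² + 45²) = 185.5
|j180 + 61| = √(180² + 61²) = 190.1
|T(j180)| = 0.53 / (185.5 × 190.1) = 1.503e-05
20 log₁₀(1.503e-05) = -96.46 dB
∠(j180 + 45) = arctan(180/45) = 75.96°
∠(j180 + 61) = arctan(180/61) = 71.28°
∠T(j180) = − (75.96° + 71.28°) = -147.24°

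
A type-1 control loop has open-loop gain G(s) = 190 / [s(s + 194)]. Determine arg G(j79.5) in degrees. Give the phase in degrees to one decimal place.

-112.3°

∠(j79.5 + 194) = arctan(79.5/194) = 22.28°
∠(j79.5) = 90.00°
∠G(j79.5) = − (22.28° + 90.00°) = -112.28°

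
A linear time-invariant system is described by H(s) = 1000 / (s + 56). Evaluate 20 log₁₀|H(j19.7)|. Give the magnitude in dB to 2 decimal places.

|j19.7 + 56| = √(19.7² + 56²) = 59.36
|H(j19.7)| = 1000 / 59.36 = 16.845
20 log₁₀(16.845) = 24.530 dB

24.53 dB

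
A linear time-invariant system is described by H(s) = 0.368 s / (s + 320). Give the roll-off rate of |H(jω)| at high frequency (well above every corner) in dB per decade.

0 dB/decade

With 1 zero and 1 pole, the high-frequency asymptotic slope is 20 × (1 − 1) = 0 dB/decade.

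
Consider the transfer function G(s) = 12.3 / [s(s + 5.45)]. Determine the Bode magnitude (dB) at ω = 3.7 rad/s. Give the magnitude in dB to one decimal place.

-5.9 dB

|j3.7 + 5.45| = √(3.7² + 5.45²) = 6.587
|j3.7| = 3.7
|G(j3.7)| = 12.3 / (6.587 × 3.7) = 0.50466
20 log₁₀(0.50466) = -5.94 dB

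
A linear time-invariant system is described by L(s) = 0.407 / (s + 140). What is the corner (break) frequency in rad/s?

140 rad/s

The single real pole at s = −140 gives a corner at ω = 140 rad/s.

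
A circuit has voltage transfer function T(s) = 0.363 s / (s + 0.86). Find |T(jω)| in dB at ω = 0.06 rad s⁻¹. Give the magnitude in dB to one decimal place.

|j0.06| = 0.06
|j0.06 + 0.86| = √(0.06² + 0.86²) = 0.8621
|T(j0.06)| = 0.363 × 0.06 / 0.8621 = 0.025264
20 log₁₀(0.025264) = -31.95 dB

-31.9 dB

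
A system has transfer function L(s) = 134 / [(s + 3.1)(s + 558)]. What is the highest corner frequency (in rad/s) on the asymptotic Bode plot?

558 rad/s

Break frequencies occur at each pole and zero magnitude: 3.1 rad/s, 558 rad/s.
The highest is 558 rad/s.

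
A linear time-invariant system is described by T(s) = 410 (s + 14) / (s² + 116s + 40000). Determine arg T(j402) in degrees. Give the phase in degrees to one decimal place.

-71.0°

∠(j402 + 14) = arctan(402/14) = 88.01°
∠[(j402)² + 116(j402) + 40000] = ∠[-1.216e+05 + j46632] = 159.02°
∠T(j402) = 88.01° − 159.02° = -71.01°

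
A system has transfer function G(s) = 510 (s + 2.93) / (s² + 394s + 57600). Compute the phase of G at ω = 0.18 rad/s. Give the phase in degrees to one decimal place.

∠(j0.18 + 2.93) = arctan(0.18/2.93) = 3.52°
∠[(j0.18)² + 394(j0.18) + 57600] = ∠[57600 + j70.92] = 0.07°
∠G(j0.18) = 3.52° − 0.07° = 3.44°

3.4°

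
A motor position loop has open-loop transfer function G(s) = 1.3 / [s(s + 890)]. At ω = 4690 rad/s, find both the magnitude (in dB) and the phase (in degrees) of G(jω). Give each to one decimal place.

|G| = -144.7 dB, ∠G = -169.3°

|j4690 + 890| = √(4690² + 890²) = 4774
|j4690| = 4690
|G(j4690)| = 1.3 / (4774 × 4690) = 5.8065e-08
20 log₁₀(5.8065e-08) = -144.72 dB
∠(j4690 + 890) = arctan(4690/890) = 79.26°
∠(j4690) = 90.00°
∠G(j4690) = − (79.26° + 90.00°) = -169.26°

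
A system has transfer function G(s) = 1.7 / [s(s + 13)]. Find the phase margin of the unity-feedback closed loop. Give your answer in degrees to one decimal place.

89.4°

Gain crossover: |G(jω)| = 1 at ω ≈ 0.131 rad/s.
∠G(j0.131) = −90° − arctan(0.131/13) ≈ -90.58°
PM = 180° + (-90.58°) = 89.42°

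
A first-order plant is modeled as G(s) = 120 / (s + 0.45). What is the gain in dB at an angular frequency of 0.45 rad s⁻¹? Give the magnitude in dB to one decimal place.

45.5 dB

|j0.45 + 0.45| = √(0.45² + 0.45²) = 0.6364
|G(j0.45)| = 120 / 0.6364 = 188.56
20 log₁₀(188.56) = 45.51 dB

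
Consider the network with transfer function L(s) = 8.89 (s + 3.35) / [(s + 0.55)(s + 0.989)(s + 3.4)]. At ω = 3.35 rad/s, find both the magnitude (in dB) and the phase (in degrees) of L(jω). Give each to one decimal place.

|L| = -2.6 dB, ∠L = -153.8 deg

|j3.35 + 3.35| = √(3.35² + 3.35²) = 4.738
|j3.35 + 0.55| = √(3.35² + 0.55²) = 3.395
|j3.35 + 0.989| = √(3.35² + 0.989²) = 3.493
|j3.35 + 3.4| = √(3.35² + 3.4²) = 4.773
|L(j3.35)| = 8.89 × 4.738 / (3.395 × 3.493 × 4.773) = 0.74413
20 log₁₀(0.74413) = -2.57 dB
∠(j3.35 + 3.35) = arctan(3.35/3.35) = 45.00°
∠(j3.35 + 0.55) = arctan(3.35/0.55) = 80.68°
∠(j3.35 + 0.989) = arctan(3.35/0.989) = 73.55°
∠(j3.35 + 3.4) = arctan(3.35/3.4) = 44.58°
∠L(j3.35) = 45.00° − (80.68° + 73.55° + 44.58°) = -153.80°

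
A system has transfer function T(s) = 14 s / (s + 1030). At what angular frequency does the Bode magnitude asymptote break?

The single real pole at s = −1030 gives a corner at ω = 1030 rad/s.

1030 rad/s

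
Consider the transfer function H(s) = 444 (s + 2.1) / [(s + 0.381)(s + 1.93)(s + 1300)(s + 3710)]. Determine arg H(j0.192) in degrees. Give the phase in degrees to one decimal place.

-27.2°

∠(j0.192 + 2.1) = arctan(0.192/2.1) = 5.22°
∠(j0.192 + 0.381) = arctan(0.192/0.381) = 26.75°
∠(j0.192 + 1.93) = arctan(0.192/1.93) = 5.68°
∠(j0.192 + 1300) = arctan(0.192/1300) = 0.01°
∠(j0.192 + 3710) = arctan(0.192/3710) = 0.00°
∠H(j0.192) = 5.22° − (26.75° + 5.68° + 0.01° + 0.00°) = -27.21°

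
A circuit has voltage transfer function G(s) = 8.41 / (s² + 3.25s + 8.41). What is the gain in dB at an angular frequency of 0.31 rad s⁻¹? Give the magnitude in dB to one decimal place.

0.0 dB

|(j0.31)² + 3.25(j0.31) + 8.41| = |8.3139 + j1.0075| = 8.375
|G(j0.31)| = 8.41 / 8.375 = 1.0042
20 log₁₀(1.0042) = 0.04 dB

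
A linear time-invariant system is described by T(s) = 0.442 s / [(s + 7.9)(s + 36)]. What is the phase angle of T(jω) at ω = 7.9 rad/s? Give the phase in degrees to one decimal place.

∠(j7.9) = 90.00°
∠(j7.9 + 7.9) = arctan(7.9/7.9) = 45.00°
∠(j7.9 + 36) = arctan(7.9/36) = 12.38°
∠T(j7.9) = 90.00° − (45.00° + 12.38°) = 32.62°

32.6°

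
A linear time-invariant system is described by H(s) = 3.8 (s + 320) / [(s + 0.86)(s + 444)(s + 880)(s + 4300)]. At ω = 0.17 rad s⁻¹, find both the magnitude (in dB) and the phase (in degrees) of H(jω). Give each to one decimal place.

|j0.17 + 320| = √(0.17² + 320²) = 320
|j0.17 + 0.86| = √(0.17² + 0.86²) = 0.8766
|j0.17 + 444| = √(0.17² + 444²) = 444
|j0.17 + 880| = √(0.17² + 880²) = 880
|j0.17 + 4300| = √(0.17² + 4300²) = 4300
|H(j0.17)| = 3.8 × 320 / (0.8766 × 444 × 880 × 4300) = 8.2561e-07
20 log₁₀(8.2561e-07) = -121.66 dB
∠(j0.17 + 320) = arctan(0.17/320) = 0.03°
∠(j0.17 + 0.86) = arctan(0.17/0.86) = 11.18°
∠(j0.17 + 444) = arctan(0.17/444) = 0.02°
∠(j0.17 + 880) = arctan(0.17/880) = 0.01°
∠(j0.17 + 4300) = arctan(0.17/4300) = 0.00°
∠H(j0.17) = 0.03° − (11.18° + 0.02° + 0.01° + 0.00°) = -11.19°

|H| = -121.7 dB, ∠H = -11.2°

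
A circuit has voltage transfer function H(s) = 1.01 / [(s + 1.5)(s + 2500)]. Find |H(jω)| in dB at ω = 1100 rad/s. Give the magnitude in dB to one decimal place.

|j1100 + 1.5| = √(1100² + 1.5²) = 1100
|j1100 + 2500| = √(1100² + 2500²) = 2731
|H(j1100)| = 1.01 / (1100 × 2731) = 3.3617e-07
20 log₁₀(3.3617e-07) = -129.47 dB

-129.5 dB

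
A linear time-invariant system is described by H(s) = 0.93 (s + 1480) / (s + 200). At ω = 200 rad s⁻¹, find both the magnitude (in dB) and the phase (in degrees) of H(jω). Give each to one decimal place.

|j200 + 1480| = √(200² + 1480²) = 1493
|j200 + 200| = √(200² + 200²) = 282.8
|H(j200)| = 0.93 × 1493 / 282.8 = 4.9105
20 log₁₀(4.9105) = 13.82 dB
∠(j200 + 1480) = arctan(200/1480) = 7.70°
∠(j200 + 200) = arctan(200/200) = 45.00°
∠H(j200) = 7.70° − 45.00° = -37.30°

|H| = 13.8 dB, ∠H = -37.3 deg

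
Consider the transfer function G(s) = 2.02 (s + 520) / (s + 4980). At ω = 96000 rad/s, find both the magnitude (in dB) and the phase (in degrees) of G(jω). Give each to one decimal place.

|G| = 6.1 dB, ∠G = 2.7°

|j96000 + 520| = √(96000² + 520²) = 9.6e+04
|j96000 + 4980| = √(96000² + 4980²) = 9.613e+04
|G(j96000)| = 2.02 × 9.6e+04 / 9.613e+04 = 2.0173
20 log₁₀(2.0173) = 6.10 dB
∠(j96000 + 520) = arctan(96000/520) = 89.69°
∠(j96000 + 4980) = arctan(96000/4980) = 87.03°
∠G(j96000) = 89.69° − 87.03° = 2.66°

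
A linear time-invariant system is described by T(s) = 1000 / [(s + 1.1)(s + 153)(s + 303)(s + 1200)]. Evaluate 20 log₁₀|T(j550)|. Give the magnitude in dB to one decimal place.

-168.3 dB

|j550 + 1.1| = √(550² + 1.1²) = 550
|j550 + 153| = √(550² + 153²) = 570.9
|j550 + 303| = √(550² + 303²) = 627.9
|j550 + 1200| = √(550² + 1200²) = 1320
|T(j550)| = 1000 / (550 × 570.9 × 627.9 × 1320) = 3.8422e-09
20 log₁₀(3.8422e-09) = -168.31 dB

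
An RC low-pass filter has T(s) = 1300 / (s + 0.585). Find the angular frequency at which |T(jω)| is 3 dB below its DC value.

For a single-pole low-pass, the −3 dB point is at the pole: ω = 0.585 rad/sec.

0.585 rad/sec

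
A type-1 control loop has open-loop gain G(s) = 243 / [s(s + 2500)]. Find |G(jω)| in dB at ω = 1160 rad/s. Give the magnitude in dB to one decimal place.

|j1160 + 2500| = √(1160² + 2500²) = 2756
|j1160| = 1160
|G(j1160)| = 243 / (2756 × 1160) = 7.6009e-05
20 log₁₀(7.6009e-05) = -82.38 dB

-82.4 dB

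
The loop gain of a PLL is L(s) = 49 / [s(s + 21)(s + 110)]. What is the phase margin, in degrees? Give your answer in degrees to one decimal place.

89.9°

Gain crossover: |L(jω)| = 1 at ω ≈ 0.0212 rad/sec.
∠L(j0.0212) = −90° − arctan(0.0212/21) − arctan(0.0212/110) ≈ -90.07°
PM = 180° + (-90.07°) = 89.93°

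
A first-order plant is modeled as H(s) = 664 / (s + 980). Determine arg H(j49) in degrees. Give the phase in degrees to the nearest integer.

-3°

∠(j49 + 980) = arctan(49/980) = 2.86°
∠H(j49) = −2.86° = -2.86°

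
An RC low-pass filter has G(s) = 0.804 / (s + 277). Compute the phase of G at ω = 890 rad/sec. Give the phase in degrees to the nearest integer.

-73°

∠(j890 + 277) = arctan(890/277) = 72.71°
∠G(j890) = −72.71° = -72.71°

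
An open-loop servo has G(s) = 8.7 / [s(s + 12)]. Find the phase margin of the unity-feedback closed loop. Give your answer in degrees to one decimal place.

Gain crossover: |G(jω)| = 1 at ω ≈ 0.724 rad/sec.
∠G(j0.724) = −90° − arctan(0.724/12) ≈ -93.45°
PM = 180° + (-93.45°) = 86.55°

86.5 deg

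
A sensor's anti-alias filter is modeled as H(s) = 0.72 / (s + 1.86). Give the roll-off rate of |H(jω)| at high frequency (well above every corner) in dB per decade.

-20 dB/decade

With 0 zeros and 1 pole, the high-frequency asymptotic slope is 20 × (0 − 1) = -20 dB/decade.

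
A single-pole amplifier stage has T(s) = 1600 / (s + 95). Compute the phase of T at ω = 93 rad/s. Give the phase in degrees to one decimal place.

-44.4 deg

∠(j93 + 95) = arctan(93/95) = 44.39°
∠T(j93) = −44.39° = -44.39°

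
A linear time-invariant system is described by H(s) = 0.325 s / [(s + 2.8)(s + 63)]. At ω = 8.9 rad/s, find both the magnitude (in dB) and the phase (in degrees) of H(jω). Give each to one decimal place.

|j8.9| = 8.9
|j8.9 + 2.8| = √(8.9² + 2.8²) = 9.33
|j8.9 + 63| = √(8.9² + 63²) = 63.63
|H(j8.9)| = 0.325 × 8.9 / (9.33 × 63.63) = 0.0048726
20 log₁₀(0.0048726) = -46.24 dB
∠(j8.9) = 90.00°
∠(j8.9 + 2.8) = arctan(8.9/2.8) = 72.54°
∠(j8.9 + 63) = arctan(8.9/63) = 8.04°
∠H(j8.9) = 90.00° − (72.54° + 8.04°) = 9.42°

|H| = -46.2 dB, ∠H = 9.4 deg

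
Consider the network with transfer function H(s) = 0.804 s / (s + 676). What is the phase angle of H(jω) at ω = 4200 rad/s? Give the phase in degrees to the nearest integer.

9°

∠(j4200) = 90.00°
∠(j4200 + 676) = arctan(4200/676) = 80.86°
∠H(j4200) = 90.00° − 80.86° = 9.14°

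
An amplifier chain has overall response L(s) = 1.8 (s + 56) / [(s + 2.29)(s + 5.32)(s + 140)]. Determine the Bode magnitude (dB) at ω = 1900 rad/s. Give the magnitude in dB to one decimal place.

-126.1 dB

|j1900 + 56| = √(1900² + 56²) = 1901
|j1900 + 2.29| = √(1900² + 2.29²) = 1900
|j1900 + 5.32| = √(1900² + 5.32²) = 1900
|j1900 + 140| = √(1900² + 140²) = 1905
|L(j1900)| = 1.8 × 1901 / (1900 × 1900 × 1905) = 4.9748e-07
20 log₁₀(4.9748e-07) = -126.06 dB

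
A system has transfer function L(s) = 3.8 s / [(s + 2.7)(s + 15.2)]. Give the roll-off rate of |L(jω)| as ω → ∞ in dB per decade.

-20 dB/decade

With 1 zero and 2 poles, the high-frequency asymptotic slope is 20 × (1 − 2) = -20 dB/decade.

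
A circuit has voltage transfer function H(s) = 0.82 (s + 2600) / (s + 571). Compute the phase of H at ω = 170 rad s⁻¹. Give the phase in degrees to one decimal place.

∠(j170 + 2600) = arctan(170/2600) = 3.74°
∠(j170 + 571) = arctan(170/571) = 16.58°
∠H(j170) = 3.74° − 16.58° = -12.84°

-12.8°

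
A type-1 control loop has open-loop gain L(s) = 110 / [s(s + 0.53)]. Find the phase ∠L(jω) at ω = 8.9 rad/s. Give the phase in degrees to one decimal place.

-176.6°

∠(j8.9 + 0.53) = arctan(8.9/0.53) = 86.59°
∠(j8.9) = 90.00°
∠L(j8.9) = − (86.59° + 90.00°) = -176.59°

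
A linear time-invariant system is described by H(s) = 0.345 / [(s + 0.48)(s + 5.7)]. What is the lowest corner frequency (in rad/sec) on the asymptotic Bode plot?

0.48 rad/sec

Break frequencies occur at each pole and zero magnitude: 0.48 rad/sec, 5.7 rad/sec.
The lowest is 0.48 rad/sec.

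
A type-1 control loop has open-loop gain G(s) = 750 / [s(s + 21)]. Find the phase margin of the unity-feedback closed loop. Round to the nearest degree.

Gain crossover: |G(jω)| = 1 at ω ≈ 23.7 rad/sec.
∠G(j23.7) = −90° − arctan(23.7/21) ≈ -138.45°
PM = 180° + (-138.45°) = 41.55°

42°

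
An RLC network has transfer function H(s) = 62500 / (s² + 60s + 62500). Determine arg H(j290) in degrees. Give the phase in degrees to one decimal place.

∠[(j290)² + 60(j290) + 62500] = ∠[-21600 + j17400] = 141.15°
∠H(j290) = −141.15° = -141.15°

-141.1°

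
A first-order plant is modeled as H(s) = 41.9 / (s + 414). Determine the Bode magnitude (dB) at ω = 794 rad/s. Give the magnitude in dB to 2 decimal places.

-26.60 dB

|j794 + 414| = √(794² + 414²) = 895.5
|H(j794)| = 41.9 / 895.5 = 0.046792
20 log₁₀(0.046792) = -26.597 dB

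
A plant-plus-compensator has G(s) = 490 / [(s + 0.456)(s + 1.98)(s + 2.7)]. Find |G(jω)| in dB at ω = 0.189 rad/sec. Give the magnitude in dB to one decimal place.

|j0.189 + 0.456| = √(0.189² + 0.456²) = 0.4936
|j0.189 + 1.98| = √(0.189² + 1.98²) = 1.989
|j0.189 + 2.7| = √(0.189² + 2.7²) = 2.707
|G(j0.189)| = 490 / (0.4936 × 1.989 × 2.707) = 184.39
20 log₁₀(184.39) = 45.31 dB

45.3 dB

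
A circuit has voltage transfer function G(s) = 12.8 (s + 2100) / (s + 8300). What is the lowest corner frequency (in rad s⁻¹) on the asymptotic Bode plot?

Break frequencies occur at each pole and zero magnitude: 2100 rad s⁻¹, 8300 rad s⁻¹.
The lowest is 2100 rad s⁻¹.

2100 rad s⁻¹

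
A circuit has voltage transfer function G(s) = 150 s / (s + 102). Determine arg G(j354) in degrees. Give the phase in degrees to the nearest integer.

16 deg

∠(j354) = 90.00°
∠(j354 + 102) = arctan(354/102) = 73.93°
∠G(j354) = 90.00° − 73.93° = 16.07°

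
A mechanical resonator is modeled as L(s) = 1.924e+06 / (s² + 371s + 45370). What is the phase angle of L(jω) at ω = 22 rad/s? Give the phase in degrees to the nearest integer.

∠[(j22)² + 371(j22) + 45370] = ∠[44886 + j8162] = 10.31°
∠L(j22) = −10.31° = -10.31°

-10°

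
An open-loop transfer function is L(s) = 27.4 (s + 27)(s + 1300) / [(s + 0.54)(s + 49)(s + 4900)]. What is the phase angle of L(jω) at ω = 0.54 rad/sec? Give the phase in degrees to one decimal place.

-44.5°

∠(j0.54 + 27) = arctan(0.54/27) = 1.15°
∠(j0.54 + 1300) = arctan(0.54/1300) = 0.02°
∠(j0.54 + 0.54) = arctan(0.54/0.54) = 45.00°
∠(j0.54 + 49) = arctan(0.54/49) = 0.63°
∠(j0.54 + 4900) = arctan(0.54/4900) = 0.01°
∠L(j0.54) = 1.15° + 0.02° − (45.00° + 0.63° + 0.01°) = -44.47°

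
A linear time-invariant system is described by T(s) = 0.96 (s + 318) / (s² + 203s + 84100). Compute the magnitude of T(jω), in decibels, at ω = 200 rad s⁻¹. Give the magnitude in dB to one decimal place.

-44.4 dB

|j200 + 318| = √(200² + 318²) = 375.7
|(j200)² + 203(j200) + 84100| = |44100 + j40600| = 5.994e+04
|T(j200)| = 0.96 × 375.7 / 5.994e+04 = 0.0060163
20 log₁₀(0.0060163) = -44.41 dB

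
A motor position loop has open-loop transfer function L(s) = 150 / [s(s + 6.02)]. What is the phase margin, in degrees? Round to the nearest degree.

28°

Gain crossover: |L(jω)| = 1 at ω ≈ 11.5 rad/s.
∠L(j11.5) = −90° − arctan(11.5/6.02) ≈ -152.43°
PM = 180° + (-152.43°) = 27.57°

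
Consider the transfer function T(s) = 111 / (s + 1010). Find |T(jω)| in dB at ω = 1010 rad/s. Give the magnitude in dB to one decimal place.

|j1010 + 1010| = √(1010² + 1010²) = 1428
|T(j1010)| = 111 / 1428 = 0.077712
20 log₁₀(0.077712) = -22.19 dB

-22.2 dB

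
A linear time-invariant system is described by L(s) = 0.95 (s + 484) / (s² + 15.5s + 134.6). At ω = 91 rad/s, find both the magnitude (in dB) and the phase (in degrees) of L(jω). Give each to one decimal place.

|j91 + 484| = √(91² + 484²) = 492.5
|(j91)² + 15.5(j91) + 134.6| = |-8146.4 + j1410.5| = 8268
|L(j91)| = 0.95 × 492.5 / 8268 = 0.056589
20 log₁₀(0.056589) = -24.95 dB
∠(j91 + 484) = arctan(91/484) = 10.65°
∠[(j91)² + 15.5(j91) + 134.6] = ∠[-8146.4 + j1410.5] = 170.18°
∠L(j91) = 10.65° − 170.18° = -159.53°

|L| = -24.9 dB, ∠L = -159.5 deg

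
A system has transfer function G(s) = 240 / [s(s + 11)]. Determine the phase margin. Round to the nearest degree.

39°

Gain crossover: |G(jω)| = 1 at ω ≈ 13.7 rad/s.
∠G(j13.7) = −90° − arctan(13.7/11) ≈ -141.19°
PM = 180° + (-141.19°) = 38.81°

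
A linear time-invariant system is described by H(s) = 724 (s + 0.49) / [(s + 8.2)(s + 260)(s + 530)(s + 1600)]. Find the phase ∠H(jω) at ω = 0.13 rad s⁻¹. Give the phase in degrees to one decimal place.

13.9 deg

∠(j0.13 + 0.49) = arctan(0.13/0.49) = 14.86°
∠(j0.13 + 8.2) = arctan(0.13/8.2) = 0.91°
∠(j0.13 + 260) = arctan(0.13/260) = 0.03°
∠(j0.13 + 530) = arctan(0.13/530) = 0.01°
∠(j0.13 + 1600) = arctan(0.13/1600) = 0.00°
∠H(j0.13) = 14.86° − (0.91° + 0.03° + 0.01° + 0.00°) = 13.90°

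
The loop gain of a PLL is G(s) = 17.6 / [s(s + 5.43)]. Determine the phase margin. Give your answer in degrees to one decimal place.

62.2°

Gain crossover: |G(jω)| = 1 at ω ≈ 2.87 rad/s.
∠G(j2.87) = −90° − arctan(2.87/5.43) ≈ -117.83°
PM = 180° + (-117.83°) = 62.17°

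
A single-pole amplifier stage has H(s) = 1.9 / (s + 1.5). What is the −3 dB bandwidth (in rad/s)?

For a single-pole low-pass, the −3 dB point is at the pole: ω = 1.5 rad/s.

1.5 rad/s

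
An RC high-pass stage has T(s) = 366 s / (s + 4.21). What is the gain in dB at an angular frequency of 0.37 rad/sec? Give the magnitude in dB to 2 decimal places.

30.11 dB

|j0.37| = 0.37
|j0.37 + 4.21| = √(0.37² + 4.21²) = 4.226
|T(j0.37)| = 366 × 0.37 / 4.226 = 32.043
20 log₁₀(32.043) = 30.115 dB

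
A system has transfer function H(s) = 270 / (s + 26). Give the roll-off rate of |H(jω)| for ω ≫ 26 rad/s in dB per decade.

-20 dB/decade

With 0 zeros and 1 pole, the high-frequency asymptotic slope is 20 × (0 − 1) = -20 dB/decade.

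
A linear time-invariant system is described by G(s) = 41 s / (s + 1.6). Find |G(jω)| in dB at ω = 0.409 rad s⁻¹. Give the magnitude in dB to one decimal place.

|j0.409| = 0.409
|j0.409 + 1.6| = √(0.409² + 1.6²) = 1.651
|G(j0.409)| = 41 × 0.409 / 1.651 = 10.154
20 log₁₀(10.154) = 20.13 dB

20.1 dB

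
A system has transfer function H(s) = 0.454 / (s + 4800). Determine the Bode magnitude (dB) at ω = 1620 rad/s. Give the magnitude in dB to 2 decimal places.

|j1620 + 4800| = √(1620² + 4800²) = 5066
|H(j1620)| = 0.454 / 5066 = 8.9617e-05
20 log₁₀(8.9617e-05) = -80.952 dB

-80.95 dB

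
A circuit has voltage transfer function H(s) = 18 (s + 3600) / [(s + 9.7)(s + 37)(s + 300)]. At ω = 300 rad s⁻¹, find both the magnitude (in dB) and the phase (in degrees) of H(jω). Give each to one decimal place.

|H| = -55.4 dB, ∠H = -211.4 deg

|j300 + 3600| = √(300² + 3600²) = 3612
|j300 + 9.7| = √(300² + 9.7²) = 300.2
|j300 + 37| = √(300² + 37²) = 302.3
|j300 + 300| = √(300² + 300²) = 424.3
|H(j300)| = 18 × 3612 / (300.2 × 302.3 × 424.3) = 0.0016892
20 log₁₀(0.0016892) = -55.45 dB
∠(j300 + 3600) = arctan(300/3600) = 4.76°
∠(j300 + 9.7) = arctan(300/9.7) = 88.15°
∠(j300 + 37) = arctan(300/37) = 82.97°
∠(j300 + 300) = arctan(300/300) = 45.00°
∠H(j300) = 4.76° − (88.15° + 82.97° + 45.00°) = -211.35°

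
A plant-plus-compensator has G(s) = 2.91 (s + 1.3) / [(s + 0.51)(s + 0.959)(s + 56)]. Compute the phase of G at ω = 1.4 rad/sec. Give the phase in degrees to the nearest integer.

∠(j1.4 + 1.3) = arctan(1.4/1.3) = 47.12°
∠(j1.4 + 0.51) = arctan(1.4/0.51) = 69.98°
∠(j1.4 + 0.959) = arctan(1.4/0.959) = 55.59°
∠(j1.4 + 56) = arctan(1.4/56) = 1.43°
∠G(j1.4) = 47.12° − (69.98° + 55.59° + 1.43°) = -79.88°

-80°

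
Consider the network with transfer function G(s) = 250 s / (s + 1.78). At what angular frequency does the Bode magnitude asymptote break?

1.78 rad/s

The single real pole at s = −1.78 gives a corner at ω = 1.78 rad/s.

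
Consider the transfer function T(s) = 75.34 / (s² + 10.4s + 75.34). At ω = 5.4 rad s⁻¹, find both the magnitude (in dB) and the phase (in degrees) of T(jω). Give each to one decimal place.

|(j5.4)² + 10.4(j5.4) + 75.34| = |46.18 + j56.16| = 72.71
|T(j5.4)| = 75.34 / 72.71 = 1.0362
20 log₁₀(1.0362) = 0.31 dB
∠[(j5.4)² + 10.4(j5.4) + 75.34] = ∠[46.18 + j56.16] = 50.57°
∠T(j5.4) = −50.57° = -50.57°

|T| = 0.3 dB, ∠T = -50.6°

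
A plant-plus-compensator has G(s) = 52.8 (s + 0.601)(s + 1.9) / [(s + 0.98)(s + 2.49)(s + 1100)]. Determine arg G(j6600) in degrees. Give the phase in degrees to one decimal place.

∠(j6600 + 0.601) = arctan(6600/0.601) = 89.99°
∠(j6600 + 1.9) = arctan(6600/1.9) = 89.98°
∠(j6600 + 0.98) = arctan(6600/0.98) = 89.99°
∠(j6600 + 2.49) = arctan(6600/2.49) = 89.98°
∠(j6600 + 1100) = arctan(6600/1100) = 80.54°
∠G(j6600) = 89.99° + 89.98° − (89.99° + 89.98° + 80.54°) = -80.53°

-80.5°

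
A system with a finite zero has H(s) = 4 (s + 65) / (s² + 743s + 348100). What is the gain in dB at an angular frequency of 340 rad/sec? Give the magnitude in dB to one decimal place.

-47.9 dB

|j340 + 65| = √(340² + 65²) = 346.2
|(j340)² + 743(j340) + 348100| = |2.325e+05 + j2.5262e+05| = 3.433e+05
|H(j340)| = 4 × 346.2 / 3.433e+05 = 0.004033
20 log₁₀(0.004033) = -47.89 dB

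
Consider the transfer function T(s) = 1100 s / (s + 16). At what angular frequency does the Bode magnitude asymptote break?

The single real pole at s = −16 gives a corner at ω = 16 rad/s.

16 rad/s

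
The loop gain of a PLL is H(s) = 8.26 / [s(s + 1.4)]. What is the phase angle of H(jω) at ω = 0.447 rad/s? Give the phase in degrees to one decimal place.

∠(j0.447 + 1.4) = arctan(0.447/1.4) = 17.71°
∠(j0.447) = 90.00°
∠H(j0.447) = − (17.71° + 90.00°) = -107.71°

-107.7°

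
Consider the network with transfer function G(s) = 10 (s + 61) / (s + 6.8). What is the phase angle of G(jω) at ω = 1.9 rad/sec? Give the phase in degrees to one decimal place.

-13.8°

∠(j1.9 + 61) = arctan(1.9/61) = 1.78°
∠(j1.9 + 6.8) = arctan(1.9/6.8) = 15.61°
∠G(j1.9) = 1.78° − 15.61° = -13.83°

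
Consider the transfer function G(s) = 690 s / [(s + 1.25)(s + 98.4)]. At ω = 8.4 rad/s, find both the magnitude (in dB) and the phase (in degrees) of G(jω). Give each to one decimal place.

|G| = 16.8 dB, ∠G = 3.6 deg

|j8.4| = 8.4
|j8.4 + 1.25| = √(8.4² + 1.25²) = 8.492
|j8.4 + 98.4| = √(8.4² + 98.4²) = 98.76
|G(j8.4)| = 690 × 8.4 / (8.492 × 98.76) = 6.9107
20 log₁₀(6.9107) = 16.79 dB
∠(j8.4) = 90.00°
∠(j8.4 + 1.25) = arctan(8.4/1.25) = 81.54°
∠(j8.4 + 98.4) = arctan(8.4/98.4) = 4.88°
∠G(j8.4) = 90.00° − (81.54° + 4.88°) = 3.58°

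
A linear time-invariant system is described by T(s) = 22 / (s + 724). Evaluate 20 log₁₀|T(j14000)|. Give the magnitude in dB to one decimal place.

-56.1 dB

|j14000 + 724| = √(14000² + 724²) = 1.402e+04
|T(j14000)| = 22 / 1.402e+04 = 0.0015693
20 log₁₀(0.0015693) = -56.09 dB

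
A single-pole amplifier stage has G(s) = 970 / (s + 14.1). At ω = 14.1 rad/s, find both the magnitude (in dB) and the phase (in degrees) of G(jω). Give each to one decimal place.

|j14.1 + 14.1| = √(14.1² + 14.1²) = 19.94
|G(j14.1)| = 970 / 19.94 = 48.645
20 log₁₀(48.645) = 33.74 dB
∠(j14.1 + 14.1) = arctan(14.1/14.1) = 45.00°
∠G(j14.1) = −45.00° = -45.00°

|G| = 33.7 dB, ∠G = -45.0°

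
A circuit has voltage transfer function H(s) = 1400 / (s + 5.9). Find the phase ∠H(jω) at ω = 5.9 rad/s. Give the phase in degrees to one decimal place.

-45.0°

∠(j5.9 + 5.9) = arctan(5.9/5.9) = 45.00°
∠H(j5.9) = −45.00° = -45.00°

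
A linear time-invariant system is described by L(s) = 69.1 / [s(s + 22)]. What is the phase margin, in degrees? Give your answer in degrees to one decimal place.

82.0 deg

Gain crossover: |L(jω)| = 1 at ω ≈ 3.11 rad/s.
∠L(j3.11) = −90° − arctan(3.11/22) ≈ -98.05°
PM = 180° + (-98.05°) = 81.95°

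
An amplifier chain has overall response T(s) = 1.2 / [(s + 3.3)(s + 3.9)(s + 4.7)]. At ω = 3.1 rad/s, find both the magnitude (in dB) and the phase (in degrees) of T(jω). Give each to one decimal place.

|T| = -40.5 dB, ∠T = -115.1°

|j3.1 + 3.3| = √(3.1² + 3.3²) = 4.528
|j3.1 + 3.9| = √(3.1² + 3.9²) = 4.982
|j3.1 + 4.7| = √(3.1² + 4.7²) = 5.63
|T(j3.1)| = 1.2 / (4.528 × 4.982 × 5.63) = 0.0094487
20 log₁₀(0.0094487) = -40.49 dB
∠(j3.1 + 3.3) = arctan(3.1/3.3) = 43.21°
∠(j3.1 + 3.9) = arctan(3.1/3.9) = 38.48°
∠(j3.1 + 4.7) = arctan(3.1/4.7) = 33.41°
∠T(j3.1) = − (43.21° + 38.48° + 33.41°) = -115.10°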